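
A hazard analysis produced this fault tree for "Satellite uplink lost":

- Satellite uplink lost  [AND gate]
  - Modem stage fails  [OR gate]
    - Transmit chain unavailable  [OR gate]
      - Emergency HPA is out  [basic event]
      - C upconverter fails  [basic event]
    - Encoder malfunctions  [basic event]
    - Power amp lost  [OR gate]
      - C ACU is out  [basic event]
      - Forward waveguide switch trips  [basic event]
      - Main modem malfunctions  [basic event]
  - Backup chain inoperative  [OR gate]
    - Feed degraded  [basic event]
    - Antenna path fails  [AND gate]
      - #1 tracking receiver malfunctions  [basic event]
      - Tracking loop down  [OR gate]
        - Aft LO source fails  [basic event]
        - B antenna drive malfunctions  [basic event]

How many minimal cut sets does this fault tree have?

18

Transmit chain unavailable [OR]: union of children's cut sets → 2 cut set(s).
Power amp lost [OR]: union of children's cut sets → 3 cut set(s).
Modem stage fails [OR]: union of children's cut sets → 6 cut set(s).
Tracking loop down [OR]: union of children's cut sets → 2 cut set(s).
Antenna path fails [AND]: one cut set from each child combined → 1 × 2 = 2 cut set(s).
Backup chain inoperative [OR]: union of children's cut sets → 3 cut set(s).
Satellite uplink lost [AND]: one cut set from each child combined → 6 × 3 = 18 cut set(s).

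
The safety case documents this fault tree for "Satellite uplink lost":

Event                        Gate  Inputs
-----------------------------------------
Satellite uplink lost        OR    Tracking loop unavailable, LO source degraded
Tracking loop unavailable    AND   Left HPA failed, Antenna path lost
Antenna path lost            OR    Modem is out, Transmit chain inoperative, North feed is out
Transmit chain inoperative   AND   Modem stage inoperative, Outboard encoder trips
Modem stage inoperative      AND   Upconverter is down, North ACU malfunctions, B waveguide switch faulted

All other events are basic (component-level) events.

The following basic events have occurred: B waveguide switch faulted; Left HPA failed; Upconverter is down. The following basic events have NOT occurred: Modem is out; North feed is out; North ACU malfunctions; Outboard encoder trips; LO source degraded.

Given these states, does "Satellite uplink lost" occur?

Modem stage inoperative [AND]: Upconverter is down=occurs, North ACU malfunctions=not, B waveguide switch faulted=occurs → not all inputs occur → does not occur.
Transmit chain inoperative [AND]: Modem stage inoperative=not, Outboard encoder trips=not → not all inputs occur → does not occur.
Antenna path lost [OR]: Modem is out=not, Transmit chain inoperative=not, North feed is out=not → no input occurs → does not occur.
Tracking loop unavailable [AND]: Left HPA failed=occurs, Antenna path lost=not → not all inputs occur → does not occur.
Satellite uplink lost [OR]: Tracking loop unavailable=not, LO source degraded=not → no input occurs → does not occur.

No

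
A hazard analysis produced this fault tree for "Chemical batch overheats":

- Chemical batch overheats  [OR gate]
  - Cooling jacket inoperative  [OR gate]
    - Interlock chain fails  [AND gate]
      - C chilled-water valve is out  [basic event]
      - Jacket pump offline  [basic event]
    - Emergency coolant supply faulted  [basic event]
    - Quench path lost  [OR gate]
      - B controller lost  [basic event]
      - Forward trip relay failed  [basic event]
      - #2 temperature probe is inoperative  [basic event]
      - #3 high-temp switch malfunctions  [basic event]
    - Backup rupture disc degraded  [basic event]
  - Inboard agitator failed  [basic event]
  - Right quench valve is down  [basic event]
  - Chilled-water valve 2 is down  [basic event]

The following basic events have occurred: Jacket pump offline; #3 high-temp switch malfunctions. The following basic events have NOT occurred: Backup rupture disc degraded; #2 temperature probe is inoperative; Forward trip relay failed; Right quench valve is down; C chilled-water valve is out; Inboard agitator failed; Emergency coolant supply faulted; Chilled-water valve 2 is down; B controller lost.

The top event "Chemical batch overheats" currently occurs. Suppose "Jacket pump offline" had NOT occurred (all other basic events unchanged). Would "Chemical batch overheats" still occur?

Yes

Counterfactual: set "Jacket pump offline" to not occurred.
Interlock chain fails [AND]: C chilled-water valve is out=not, Jacket pump offline=not → not all inputs occur → does not occur.
Quench path lost [OR]: B controller lost=not, Forward trip relay failed=not, #2 temperature probe is inoperative=not, #3 high-temp switch malfunctions=occurs → at least one input occurs → occurs.
Cooling jacket inoperative [OR]: Interlock chain fails=not, Emergency coolant supply faulted=not, Quench path lost=occurs, Backup rupture disc degraded=not → at least one input occurs → occurs.
Chemical batch overheats [OR]: Cooling jacket inoperative=occurs, Inboard agitator failed=not, Right quench valve is down=not, Chilled-water valve 2 is down=not → at least one input occurs → occurs.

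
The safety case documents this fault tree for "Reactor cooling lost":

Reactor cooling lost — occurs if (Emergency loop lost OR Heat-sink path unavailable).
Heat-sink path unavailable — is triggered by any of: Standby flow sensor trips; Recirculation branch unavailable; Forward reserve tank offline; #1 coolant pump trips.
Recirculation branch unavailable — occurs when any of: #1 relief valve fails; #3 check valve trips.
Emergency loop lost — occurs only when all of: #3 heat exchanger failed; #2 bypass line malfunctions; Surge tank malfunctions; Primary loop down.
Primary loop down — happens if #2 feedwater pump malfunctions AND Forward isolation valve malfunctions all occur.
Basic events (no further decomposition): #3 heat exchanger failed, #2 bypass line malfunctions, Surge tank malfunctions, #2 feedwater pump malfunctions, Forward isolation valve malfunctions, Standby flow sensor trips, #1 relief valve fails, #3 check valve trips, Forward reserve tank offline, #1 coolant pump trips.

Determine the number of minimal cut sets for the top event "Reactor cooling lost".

6

Primary loop down [AND]: one cut set from each child combined → 1 × 1 = 1 cut set(s).
Emergency loop lost [AND]: one cut set from each child combined → 1 × 1 × 1 × 1 = 1 cut set(s).
Recirculation branch unavailable [OR]: union of children's cut sets → 2 cut set(s).
Heat-sink path unavailable [OR]: union of children's cut sets → 5 cut set(s).
Reactor cooling lost [OR]: union of children's cut sets → 6 cut set(s).
Minimal cut sets: {#2 bypass line malfunctions, #2 feedwater pump malfunctions, #3 heat exchanger failed, Forward isolation valve malfunctions, Surge tank malfunctions}; {Standby flow sensor trips}; {#1 relief valve fails}; {#3 check valve trips}; {Forward reserve tank offline}; {#1 coolant pump trips}.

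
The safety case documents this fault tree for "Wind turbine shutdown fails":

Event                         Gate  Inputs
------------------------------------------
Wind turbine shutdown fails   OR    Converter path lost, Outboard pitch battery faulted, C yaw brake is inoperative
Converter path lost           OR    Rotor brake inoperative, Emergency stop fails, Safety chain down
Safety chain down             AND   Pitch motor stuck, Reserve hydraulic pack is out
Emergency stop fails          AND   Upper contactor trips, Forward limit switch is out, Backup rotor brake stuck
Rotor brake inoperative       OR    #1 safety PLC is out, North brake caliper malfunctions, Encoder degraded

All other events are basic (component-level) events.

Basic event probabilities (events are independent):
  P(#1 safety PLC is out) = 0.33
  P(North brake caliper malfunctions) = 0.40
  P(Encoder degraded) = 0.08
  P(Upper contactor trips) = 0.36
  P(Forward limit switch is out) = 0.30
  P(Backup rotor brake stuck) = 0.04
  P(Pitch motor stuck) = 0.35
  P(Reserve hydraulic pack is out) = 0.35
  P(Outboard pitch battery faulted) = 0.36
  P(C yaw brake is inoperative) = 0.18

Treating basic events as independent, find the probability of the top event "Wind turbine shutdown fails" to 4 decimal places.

P(Rotor brake inoperative) [OR] = 1 − (1−0.33) × (1−0.40) × (1−0.08) = 0.630160
P(Emergency stop fails) [AND] = 0.36 × 0.30 × 0.04 = 0.004320
P(Safety chain down) [AND] = 0.35 × 0.35 = 0.122500
P(Converter path lost) [OR] = 1 − (1−0.630160) × (1−0.004320) × (1−0.122500) = 0.676867
P(Wind turbine shutdown fails) [OR] = 1 − (1−0.676867) × (1−0.36) × (1−0.18) = 0.830420
Rounded to 4 decimal places: P(Wind turbine shutdown fails) ≈ 0.8304.

0.8304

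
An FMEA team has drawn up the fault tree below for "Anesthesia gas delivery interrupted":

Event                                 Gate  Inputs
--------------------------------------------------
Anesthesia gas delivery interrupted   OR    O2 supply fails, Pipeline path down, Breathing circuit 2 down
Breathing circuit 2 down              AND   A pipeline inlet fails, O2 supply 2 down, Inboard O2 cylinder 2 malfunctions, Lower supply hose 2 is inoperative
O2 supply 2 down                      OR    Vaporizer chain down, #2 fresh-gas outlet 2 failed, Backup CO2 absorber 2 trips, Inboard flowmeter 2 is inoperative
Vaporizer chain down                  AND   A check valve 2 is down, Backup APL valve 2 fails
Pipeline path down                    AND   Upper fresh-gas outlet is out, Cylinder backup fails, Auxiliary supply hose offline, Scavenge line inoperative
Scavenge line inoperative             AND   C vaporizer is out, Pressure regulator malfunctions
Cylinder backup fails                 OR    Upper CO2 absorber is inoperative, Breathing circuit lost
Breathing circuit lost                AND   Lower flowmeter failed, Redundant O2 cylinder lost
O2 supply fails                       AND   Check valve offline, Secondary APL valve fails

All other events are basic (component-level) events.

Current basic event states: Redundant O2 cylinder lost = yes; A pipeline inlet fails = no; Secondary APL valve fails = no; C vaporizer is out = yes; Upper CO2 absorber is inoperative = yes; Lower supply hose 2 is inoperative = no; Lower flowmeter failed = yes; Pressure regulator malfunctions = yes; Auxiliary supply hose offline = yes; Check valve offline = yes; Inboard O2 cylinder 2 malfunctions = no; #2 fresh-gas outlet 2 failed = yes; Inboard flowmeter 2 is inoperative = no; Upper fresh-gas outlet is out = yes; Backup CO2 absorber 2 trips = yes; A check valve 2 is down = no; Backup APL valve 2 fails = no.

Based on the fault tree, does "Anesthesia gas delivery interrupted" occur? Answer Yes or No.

O2 supply fails [AND]: Check valve offline=occurs, Secondary APL valve fails=not → not all inputs occur → does not occur.
Breathing circuit lost [AND]: Lower flowmeter failed=occurs, Redundant O2 cylinder lost=occurs → all inputs occur → occurs.
Cylinder backup fails [OR]: Upper CO2 absorber is inoperative=occurs, Breathing circuit lost=occurs → at least one input occurs → occurs.
Scavenge line inoperative [AND]: C vaporizer is out=occurs, Pressure regulator malfunctions=occurs → all inputs occur → occurs.
Pipeline path down [AND]: Upper fresh-gas outlet is out=occurs, Cylinder backup fails=occurs, Auxiliary supply hose offline=occurs, Scavenge line inoperative=occurs → all inputs occur → occurs.
Vaporizer chain down [AND]: A check valve 2 is down=not, Backup APL valve 2 fails=not → not all inputs occur → does not occur.
O2 supply 2 down [OR]: Vaporizer chain down=not, #2 fresh-gas outlet 2 failed=occurs, Backup CO2 absorber 2 trips=occurs, Inboard flowmeter 2 is inoperative=not → at least one input occurs → occurs.
Breathing circuit 2 down [AND]: A pipeline inlet fails=not, O2 supply 2 down=occurs, Inboard O2 cylinder 2 malfunctions=not, Lower supply hose 2 is inoperative=not → not all inputs occur → does not occur.
Anesthesia gas delivery interrupted [OR]: O2 supply fails=not, Pipeline path down=occurs, Breathing circuit 2 down=not → at least one input occurs → occurs.

Yes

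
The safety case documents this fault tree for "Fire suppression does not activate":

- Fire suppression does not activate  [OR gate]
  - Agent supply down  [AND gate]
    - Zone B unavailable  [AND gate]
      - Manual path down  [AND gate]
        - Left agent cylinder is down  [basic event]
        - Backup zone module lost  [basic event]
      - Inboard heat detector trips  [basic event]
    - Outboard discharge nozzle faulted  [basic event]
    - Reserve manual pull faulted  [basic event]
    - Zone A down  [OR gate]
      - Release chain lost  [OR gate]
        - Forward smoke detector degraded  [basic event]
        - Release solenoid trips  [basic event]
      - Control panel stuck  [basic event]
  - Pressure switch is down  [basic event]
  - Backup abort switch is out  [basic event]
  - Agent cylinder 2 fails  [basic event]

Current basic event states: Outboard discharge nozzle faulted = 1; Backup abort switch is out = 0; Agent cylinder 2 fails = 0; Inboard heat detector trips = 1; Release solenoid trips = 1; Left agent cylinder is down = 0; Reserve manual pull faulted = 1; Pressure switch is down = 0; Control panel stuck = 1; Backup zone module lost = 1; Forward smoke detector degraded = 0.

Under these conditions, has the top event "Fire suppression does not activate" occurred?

Manual path down [AND]: Left agent cylinder is down=not, Backup zone module lost=occurs → not all inputs occur → does not occur.
Zone B unavailable [AND]: Manual path down=not, Inboard heat detector trips=occurs → not all inputs occur → does not occur.
Release chain lost [OR]: Forward smoke detector degraded=not, Release solenoid trips=occurs → at least one input occurs → occurs.
Zone A down [OR]: Release chain lost=occurs, Control panel stuck=occurs → at least one input occurs → occurs.
Agent supply down [AND]: Zone B unavailable=not, Outboard discharge nozzle faulted=occurs, Reserve manual pull faulted=occurs, Zone A down=occurs → not all inputs occur → does not occur.
Fire suppression does not activate [OR]: Agent supply down=not, Pressure switch is down=not, Backup abort switch is out=not, Agent cylinder 2 fails=not → no input occurs → does not occur.

No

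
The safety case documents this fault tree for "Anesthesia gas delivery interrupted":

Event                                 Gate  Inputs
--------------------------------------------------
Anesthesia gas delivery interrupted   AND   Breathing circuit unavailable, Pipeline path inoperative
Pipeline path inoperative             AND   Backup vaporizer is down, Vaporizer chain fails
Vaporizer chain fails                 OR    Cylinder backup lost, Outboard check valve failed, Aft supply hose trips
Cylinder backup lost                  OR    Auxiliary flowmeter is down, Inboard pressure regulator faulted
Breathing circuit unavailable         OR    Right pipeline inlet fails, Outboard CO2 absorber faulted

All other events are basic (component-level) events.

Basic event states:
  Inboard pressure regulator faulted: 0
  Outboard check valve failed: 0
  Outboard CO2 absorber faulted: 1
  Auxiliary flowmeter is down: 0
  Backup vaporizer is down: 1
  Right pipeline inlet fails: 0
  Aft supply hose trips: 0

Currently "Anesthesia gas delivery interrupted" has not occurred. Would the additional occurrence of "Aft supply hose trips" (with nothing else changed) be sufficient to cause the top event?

Counterfactual: set "Aft supply hose trips" to occurred.
Breathing circuit unavailable [OR]: Right pipeline inlet fails=not, Outboard CO2 absorber faulted=occurs → at least one input occurs → occurs.
Cylinder backup lost [OR]: Auxiliary flowmeter is down=not, Inboard pressure regulator faulted=not → no input occurs → does not occur.
Vaporizer chain fails [OR]: Cylinder backup lost=not, Outboard check valve failed=not, Aft supply hose trips=occurs → at least one input occurs → occurs.
Pipeline path inoperative [AND]: Backup vaporizer is down=occurs, Vaporizer chain fails=occurs → all inputs occur → occurs.
Anesthesia gas delivery interrupted [AND]: Breathing circuit unavailable=occurs, Pipeline path inoperative=occurs → all inputs occur → occurs.

Yes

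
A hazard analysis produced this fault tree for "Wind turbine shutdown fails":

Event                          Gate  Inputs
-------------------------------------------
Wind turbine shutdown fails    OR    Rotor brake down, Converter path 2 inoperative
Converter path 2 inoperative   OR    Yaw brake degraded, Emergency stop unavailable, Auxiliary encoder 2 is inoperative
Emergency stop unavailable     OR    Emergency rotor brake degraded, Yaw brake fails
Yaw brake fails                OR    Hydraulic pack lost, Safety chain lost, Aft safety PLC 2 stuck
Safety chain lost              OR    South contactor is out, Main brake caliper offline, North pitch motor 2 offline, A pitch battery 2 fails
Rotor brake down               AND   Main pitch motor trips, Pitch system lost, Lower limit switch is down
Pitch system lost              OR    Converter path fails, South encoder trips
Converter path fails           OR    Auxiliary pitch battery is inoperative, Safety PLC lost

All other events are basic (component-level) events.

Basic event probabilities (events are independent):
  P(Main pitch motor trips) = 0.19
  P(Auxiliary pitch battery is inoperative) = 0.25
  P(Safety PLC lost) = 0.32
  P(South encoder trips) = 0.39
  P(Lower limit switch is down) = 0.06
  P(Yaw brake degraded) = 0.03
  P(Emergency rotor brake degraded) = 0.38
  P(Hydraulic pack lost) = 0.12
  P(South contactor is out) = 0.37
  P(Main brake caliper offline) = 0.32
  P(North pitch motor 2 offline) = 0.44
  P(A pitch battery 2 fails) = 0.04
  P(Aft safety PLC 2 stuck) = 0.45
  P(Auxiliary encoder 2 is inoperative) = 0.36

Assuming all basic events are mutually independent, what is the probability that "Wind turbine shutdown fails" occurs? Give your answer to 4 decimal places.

P(Converter path fails) [OR] = 1 − (1−0.25) × (1−0.32) = 0.490000
P(Pitch system lost) [OR] = 1 − (1−0.490000) × (1−0.39) = 0.688900
P(Rotor brake down) [AND] = 0.19 × 0.688900 × 0.06 = 0.007853
P(Safety chain lost) [OR] = 1 − (1−0.37) × (1−0.32) × (1−0.44) × (1−0.04) = 0.769692
P(Yaw brake fails) [OR] = 1 − (1−0.12) × (1−0.769692) × (1−0.45) = 0.888531
P(Emergency stop unavailable) [OR] = 1 − (1−0.38) × (1−0.888531) = 0.930889
P(Converter path 2 inoperative) [OR] = 1 − (1−0.03) × (1−0.930889) × (1−0.36) = 0.957096
P(Wind turbine shutdown fails) [OR] = 1 − (1−0.007853) × (1−0.957096) = 0.957433
Rounded to 4 decimal places: P(Wind turbine shutdown fails) ≈ 0.9574.

0.9574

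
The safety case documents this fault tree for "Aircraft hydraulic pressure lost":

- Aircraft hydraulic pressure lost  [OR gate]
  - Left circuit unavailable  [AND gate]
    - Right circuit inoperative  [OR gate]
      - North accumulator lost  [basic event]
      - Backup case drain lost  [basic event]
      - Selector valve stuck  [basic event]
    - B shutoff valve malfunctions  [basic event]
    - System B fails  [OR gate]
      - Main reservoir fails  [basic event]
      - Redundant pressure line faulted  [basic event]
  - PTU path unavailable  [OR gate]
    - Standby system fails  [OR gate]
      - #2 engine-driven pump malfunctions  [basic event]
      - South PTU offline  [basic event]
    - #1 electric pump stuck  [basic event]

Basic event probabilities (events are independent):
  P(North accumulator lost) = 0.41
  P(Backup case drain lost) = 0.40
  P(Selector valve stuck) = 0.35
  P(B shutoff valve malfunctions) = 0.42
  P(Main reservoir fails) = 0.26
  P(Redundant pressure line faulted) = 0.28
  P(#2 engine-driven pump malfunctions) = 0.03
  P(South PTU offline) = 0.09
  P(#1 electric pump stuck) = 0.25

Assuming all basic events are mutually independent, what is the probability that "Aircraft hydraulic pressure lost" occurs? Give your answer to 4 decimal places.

0.4380

P(Right circuit inoperative) [OR] = 1 − (1−0.41) × (1−0.40) × (1−0.35) = 0.769900
P(System B fails) [OR] = 1 − (1−0.26) × (1−0.28) = 0.467200
P(Left circuit unavailable) [AND] = 0.769900 × 0.42 × 0.467200 = 0.151073
P(Standby system fails) [OR] = 1 − (1−0.03) × (1−0.09) = 0.117300
P(PTU path unavailable) [OR] = 1 − (1−0.117300) × (1−0.25) = 0.337975
P(Aircraft hydraulic pressure lost) [OR] = 1 − (1−0.151073) × (1−0.337975) = 0.437989
Rounded to 4 decimal places: P(Aircraft hydraulic pressure lost) ≈ 0.4380.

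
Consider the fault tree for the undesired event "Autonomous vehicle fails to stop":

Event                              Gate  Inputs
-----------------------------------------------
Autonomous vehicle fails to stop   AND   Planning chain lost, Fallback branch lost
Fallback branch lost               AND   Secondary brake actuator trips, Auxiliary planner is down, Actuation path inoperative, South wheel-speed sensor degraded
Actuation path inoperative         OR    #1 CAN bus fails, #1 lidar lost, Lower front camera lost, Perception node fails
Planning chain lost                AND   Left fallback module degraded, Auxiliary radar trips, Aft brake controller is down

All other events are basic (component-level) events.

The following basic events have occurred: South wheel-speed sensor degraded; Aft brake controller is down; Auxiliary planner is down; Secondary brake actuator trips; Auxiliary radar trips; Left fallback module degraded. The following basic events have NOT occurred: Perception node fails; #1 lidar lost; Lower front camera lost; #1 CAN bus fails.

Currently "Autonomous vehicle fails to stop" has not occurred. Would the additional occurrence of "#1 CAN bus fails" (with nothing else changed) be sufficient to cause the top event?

Counterfactual: set "#1 CAN bus fails" to occurred.
Planning chain lost [AND]: Left fallback module degraded=occurs, Auxiliary radar trips=occurs, Aft brake controller is down=occurs → all inputs occur → occurs.
Actuation path inoperative [OR]: #1 CAN bus fails=occurs, #1 lidar lost=not, Lower front camera lost=not, Perception node fails=not → at least one input occurs → occurs.
Fallback branch lost [AND]: Secondary brake actuator trips=occurs, Auxiliary planner is down=occurs, Actuation path inoperative=occurs, South wheel-speed sensor degraded=occurs → all inputs occur → occurs.
Autonomous vehicle fails to stop [AND]: Planning chain lost=occurs, Fallback branch lost=occurs → all inputs occur → occurs.

Yes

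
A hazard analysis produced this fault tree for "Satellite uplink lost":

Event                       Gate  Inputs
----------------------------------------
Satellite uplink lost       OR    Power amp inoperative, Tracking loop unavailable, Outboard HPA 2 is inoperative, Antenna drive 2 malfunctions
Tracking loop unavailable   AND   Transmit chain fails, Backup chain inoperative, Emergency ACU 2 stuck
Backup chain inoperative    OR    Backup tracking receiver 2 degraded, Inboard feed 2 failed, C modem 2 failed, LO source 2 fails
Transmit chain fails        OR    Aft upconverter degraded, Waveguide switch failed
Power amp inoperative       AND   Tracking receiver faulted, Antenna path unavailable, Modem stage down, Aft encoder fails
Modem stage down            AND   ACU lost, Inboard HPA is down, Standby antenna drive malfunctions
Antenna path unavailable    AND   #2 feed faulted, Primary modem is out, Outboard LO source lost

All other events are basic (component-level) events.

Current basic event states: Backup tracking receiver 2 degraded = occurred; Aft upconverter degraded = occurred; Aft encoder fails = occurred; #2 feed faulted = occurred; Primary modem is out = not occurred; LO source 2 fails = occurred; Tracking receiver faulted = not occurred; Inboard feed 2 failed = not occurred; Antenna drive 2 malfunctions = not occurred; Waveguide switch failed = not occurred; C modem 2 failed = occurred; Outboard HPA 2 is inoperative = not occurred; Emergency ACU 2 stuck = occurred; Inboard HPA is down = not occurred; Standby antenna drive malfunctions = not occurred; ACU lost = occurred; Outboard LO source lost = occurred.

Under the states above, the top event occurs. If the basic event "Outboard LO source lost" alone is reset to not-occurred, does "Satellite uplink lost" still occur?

Counterfactual: set "Outboard LO source lost" to not occurred.
Antenna path unavailable [AND]: #2 feed faulted=occurs, Primary modem is out=not, Outboard LO source lost=not → not all inputs occur → does not occur.
Modem stage down [AND]: ACU lost=occurs, Inboard HPA is down=not, Standby antenna drive malfunctions=not → not all inputs occur → does not occur.
Power amp inoperative [AND]: Tracking receiver faulted=not, Antenna path unavailable=not, Modem stage down=not, Aft encoder fails=occurs → not all inputs occur → does not occur.
Transmit chain fails [OR]: Aft upconverter degraded=occurs, Waveguide switch failed=not → at least one input occurs → occurs.
Backup chain inoperative [OR]: Backup tracking receiver 2 degraded=occurs, Inboard feed 2 failed=not, C modem 2 failed=occurs, LO source 2 fails=occurs → at least one input occurs → occurs.
Tracking loop unavailable [AND]: Transmit chain fails=occurs, Backup chain inoperative=occurs, Emergency ACU 2 stuck=occurs → all inputs occur → occurs.
Satellite uplink lost [OR]: Power amp inoperative=not, Tracking loop unavailable=occurs, Outboard HPA 2 is inoperative=not, Antenna drive 2 malfunctions=not → at least one input occurs → occurs.

Yes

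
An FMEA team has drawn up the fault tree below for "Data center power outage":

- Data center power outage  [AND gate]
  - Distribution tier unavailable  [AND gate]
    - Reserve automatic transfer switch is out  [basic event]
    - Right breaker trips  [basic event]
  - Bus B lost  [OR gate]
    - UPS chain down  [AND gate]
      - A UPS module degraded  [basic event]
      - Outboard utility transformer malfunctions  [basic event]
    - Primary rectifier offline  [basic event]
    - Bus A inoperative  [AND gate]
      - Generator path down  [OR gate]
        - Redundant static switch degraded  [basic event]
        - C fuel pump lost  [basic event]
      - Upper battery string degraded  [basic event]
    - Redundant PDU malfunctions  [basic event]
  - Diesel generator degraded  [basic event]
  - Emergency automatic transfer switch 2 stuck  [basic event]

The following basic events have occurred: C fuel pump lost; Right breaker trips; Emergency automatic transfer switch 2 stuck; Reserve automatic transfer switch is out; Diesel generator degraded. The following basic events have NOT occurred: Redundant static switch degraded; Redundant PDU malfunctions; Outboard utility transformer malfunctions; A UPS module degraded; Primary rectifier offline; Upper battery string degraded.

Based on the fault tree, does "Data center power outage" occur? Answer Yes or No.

Distribution tier unavailable [AND]: Reserve automatic transfer switch is out=occurs, Right breaker trips=occurs → all inputs occur → occurs.
UPS chain down [AND]: A UPS module degraded=not, Outboard utility transformer malfunctions=not → not all inputs occur → does not occur.
Generator path down [OR]: Redundant static switch degraded=not, C fuel pump lost=occurs → at least one input occurs → occurs.
Bus A inoperative [AND]: Generator path down=occurs, Upper battery string degraded=not → not all inputs occur → does not occur.
Bus B lost [OR]: UPS chain down=not, Primary rectifier offline=not, Bus A inoperative=not, Redundant PDU malfunctions=not → no input occurs → does not occur.
Data center power outage [AND]: Distribution tier unavailable=occurs, Bus B lost=not, Diesel generator degraded=occurs, Emergency automatic transfer switch 2 stuck=occurs → not all inputs occur → does not occur.

No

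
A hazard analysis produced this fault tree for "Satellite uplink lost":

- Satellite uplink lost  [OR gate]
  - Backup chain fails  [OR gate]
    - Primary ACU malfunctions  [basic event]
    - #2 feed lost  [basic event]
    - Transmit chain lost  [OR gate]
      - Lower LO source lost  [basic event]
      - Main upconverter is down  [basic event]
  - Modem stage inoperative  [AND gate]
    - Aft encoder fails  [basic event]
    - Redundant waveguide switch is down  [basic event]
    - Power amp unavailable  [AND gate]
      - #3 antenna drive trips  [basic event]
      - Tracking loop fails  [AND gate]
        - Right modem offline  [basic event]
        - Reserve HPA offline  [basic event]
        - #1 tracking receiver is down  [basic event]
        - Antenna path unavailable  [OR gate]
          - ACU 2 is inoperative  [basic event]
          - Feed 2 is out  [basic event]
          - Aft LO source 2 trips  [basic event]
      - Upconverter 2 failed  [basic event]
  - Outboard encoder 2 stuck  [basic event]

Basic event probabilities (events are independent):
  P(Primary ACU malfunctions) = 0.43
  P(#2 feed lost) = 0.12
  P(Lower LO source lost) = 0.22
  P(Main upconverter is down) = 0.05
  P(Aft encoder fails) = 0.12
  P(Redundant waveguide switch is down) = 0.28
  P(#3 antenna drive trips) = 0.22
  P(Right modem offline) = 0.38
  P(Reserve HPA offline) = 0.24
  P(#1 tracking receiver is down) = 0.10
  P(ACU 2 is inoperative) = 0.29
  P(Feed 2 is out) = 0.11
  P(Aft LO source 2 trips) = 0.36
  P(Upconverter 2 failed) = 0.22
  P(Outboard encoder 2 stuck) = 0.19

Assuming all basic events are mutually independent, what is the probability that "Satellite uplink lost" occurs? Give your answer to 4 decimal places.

P(Transmit chain lost) [OR] = 1 − (1−0.22) × (1−0.05) = 0.259000
P(Backup chain fails) [OR] = 1 − (1−0.43) × (1−0.12) × (1−0.259000) = 0.628314
P(Antenna path unavailable) [OR] = 1 − (1−0.29) × (1−0.11) × (1−0.36) = 0.595584
P(Tracking loop fails) [AND] = 0.38 × 0.24 × 0.10 × 0.595584 = 0.005432
P(Power amp unavailable) [AND] = 0.22 × 0.005432 × 0.22 = 0.000263
P(Modem stage inoperative) [AND] = 0.12 × 0.28 × 0.000263 = 0.000009
P(Satellite uplink lost) [OR] = 1 − (1−0.628314) × (1−0.000009) × (1−0.19) = 0.698937
Rounded to 4 decimal places: P(Satellite uplink lost) ≈ 0.6989.

0.6989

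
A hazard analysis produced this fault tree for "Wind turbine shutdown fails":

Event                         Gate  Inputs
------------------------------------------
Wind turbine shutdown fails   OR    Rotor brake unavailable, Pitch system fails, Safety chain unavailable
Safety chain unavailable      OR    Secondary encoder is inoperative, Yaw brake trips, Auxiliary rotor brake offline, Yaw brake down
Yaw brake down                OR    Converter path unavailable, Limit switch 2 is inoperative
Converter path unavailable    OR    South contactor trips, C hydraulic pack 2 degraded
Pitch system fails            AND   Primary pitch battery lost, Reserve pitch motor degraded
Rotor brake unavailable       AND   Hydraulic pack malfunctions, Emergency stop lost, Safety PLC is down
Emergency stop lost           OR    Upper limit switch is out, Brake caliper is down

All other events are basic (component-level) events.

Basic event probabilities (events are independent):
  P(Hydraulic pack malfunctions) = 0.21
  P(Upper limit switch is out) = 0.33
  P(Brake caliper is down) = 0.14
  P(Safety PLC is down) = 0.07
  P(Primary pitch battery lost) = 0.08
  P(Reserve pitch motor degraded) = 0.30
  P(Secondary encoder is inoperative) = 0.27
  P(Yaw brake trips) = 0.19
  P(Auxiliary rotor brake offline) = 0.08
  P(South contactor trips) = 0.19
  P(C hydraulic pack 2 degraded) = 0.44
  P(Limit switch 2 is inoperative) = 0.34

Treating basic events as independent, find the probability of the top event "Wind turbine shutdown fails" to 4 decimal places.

0.8420

P(Emergency stop lost) [OR] = 1 − (1−0.33) × (1−0.14) = 0.423800
P(Rotor brake unavailable) [AND] = 0.21 × 0.423800 × 0.07 = 0.006230
P(Pitch system fails) [AND] = 0.08 × 0.30 = 0.024000
P(Converter path unavailable) [OR] = 1 − (1−0.19) × (1−0.44) = 0.546400
P(Yaw brake down) [OR] = 1 − (1−0.546400) × (1−0.34) = 0.700624
P(Safety chain unavailable) [OR] = 1 − (1−0.27) × (1−0.19) × (1−0.08) × (1−0.700624) = 0.837141
P(Wind turbine shutdown fails) [OR] = 1 − (1−0.006230) × (1−0.024000) × (1−0.837141) = 0.842040
Rounded to 4 decimal places: P(Wind turbine shutdown fails) ≈ 0.8420.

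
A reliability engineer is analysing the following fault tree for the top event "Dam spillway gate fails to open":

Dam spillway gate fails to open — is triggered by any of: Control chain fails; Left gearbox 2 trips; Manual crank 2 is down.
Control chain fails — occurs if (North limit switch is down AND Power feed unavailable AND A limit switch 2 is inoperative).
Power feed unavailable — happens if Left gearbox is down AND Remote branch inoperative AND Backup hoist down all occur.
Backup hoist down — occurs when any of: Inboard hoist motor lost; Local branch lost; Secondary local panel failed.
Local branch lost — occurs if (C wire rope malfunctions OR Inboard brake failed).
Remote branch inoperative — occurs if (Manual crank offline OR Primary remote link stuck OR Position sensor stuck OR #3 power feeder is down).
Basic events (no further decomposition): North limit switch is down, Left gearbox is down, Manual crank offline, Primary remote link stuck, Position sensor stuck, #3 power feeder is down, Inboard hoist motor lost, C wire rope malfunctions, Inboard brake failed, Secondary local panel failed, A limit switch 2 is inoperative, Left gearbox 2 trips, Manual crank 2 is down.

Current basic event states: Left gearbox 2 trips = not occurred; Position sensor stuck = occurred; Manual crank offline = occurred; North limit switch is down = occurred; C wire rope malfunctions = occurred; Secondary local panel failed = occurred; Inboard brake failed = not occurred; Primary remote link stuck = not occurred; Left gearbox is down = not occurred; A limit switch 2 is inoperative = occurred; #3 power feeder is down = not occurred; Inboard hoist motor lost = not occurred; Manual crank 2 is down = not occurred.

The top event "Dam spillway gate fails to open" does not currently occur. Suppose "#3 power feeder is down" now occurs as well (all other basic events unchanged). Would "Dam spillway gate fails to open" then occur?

No

Counterfactual: set "#3 power feeder is down" to occurred.
Remote branch inoperative [OR]: Manual crank offline=occurs, Primary remote link stuck=not, Position sensor stuck=occurs, #3 power feeder is down=occurs → at least one input occurs → occurs.
Local branch lost [OR]: C wire rope malfunctions=occurs, Inboard brake failed=not → at least one input occurs → occurs.
Backup hoist down [OR]: Inboard hoist motor lost=not, Local branch lost=occurs, Secondary local panel failed=occurs → at least one input occurs → occurs.
Power feed unavailable [AND]: Left gearbox is down=not, Remote branch inoperative=occurs, Backup hoist down=occurs → not all inputs occur → does not occur.
Control chain fails [AND]: North limit switch is down=occurs, Power feed unavailable=not, A limit switch 2 is inoperative=occurs → not all inputs occur → does not occur.
Dam spillway gate fails to open [OR]: Control chain fails=not, Left gearbox 2 trips=not, Manual crank 2 is down=not → no input occurs → does not occur.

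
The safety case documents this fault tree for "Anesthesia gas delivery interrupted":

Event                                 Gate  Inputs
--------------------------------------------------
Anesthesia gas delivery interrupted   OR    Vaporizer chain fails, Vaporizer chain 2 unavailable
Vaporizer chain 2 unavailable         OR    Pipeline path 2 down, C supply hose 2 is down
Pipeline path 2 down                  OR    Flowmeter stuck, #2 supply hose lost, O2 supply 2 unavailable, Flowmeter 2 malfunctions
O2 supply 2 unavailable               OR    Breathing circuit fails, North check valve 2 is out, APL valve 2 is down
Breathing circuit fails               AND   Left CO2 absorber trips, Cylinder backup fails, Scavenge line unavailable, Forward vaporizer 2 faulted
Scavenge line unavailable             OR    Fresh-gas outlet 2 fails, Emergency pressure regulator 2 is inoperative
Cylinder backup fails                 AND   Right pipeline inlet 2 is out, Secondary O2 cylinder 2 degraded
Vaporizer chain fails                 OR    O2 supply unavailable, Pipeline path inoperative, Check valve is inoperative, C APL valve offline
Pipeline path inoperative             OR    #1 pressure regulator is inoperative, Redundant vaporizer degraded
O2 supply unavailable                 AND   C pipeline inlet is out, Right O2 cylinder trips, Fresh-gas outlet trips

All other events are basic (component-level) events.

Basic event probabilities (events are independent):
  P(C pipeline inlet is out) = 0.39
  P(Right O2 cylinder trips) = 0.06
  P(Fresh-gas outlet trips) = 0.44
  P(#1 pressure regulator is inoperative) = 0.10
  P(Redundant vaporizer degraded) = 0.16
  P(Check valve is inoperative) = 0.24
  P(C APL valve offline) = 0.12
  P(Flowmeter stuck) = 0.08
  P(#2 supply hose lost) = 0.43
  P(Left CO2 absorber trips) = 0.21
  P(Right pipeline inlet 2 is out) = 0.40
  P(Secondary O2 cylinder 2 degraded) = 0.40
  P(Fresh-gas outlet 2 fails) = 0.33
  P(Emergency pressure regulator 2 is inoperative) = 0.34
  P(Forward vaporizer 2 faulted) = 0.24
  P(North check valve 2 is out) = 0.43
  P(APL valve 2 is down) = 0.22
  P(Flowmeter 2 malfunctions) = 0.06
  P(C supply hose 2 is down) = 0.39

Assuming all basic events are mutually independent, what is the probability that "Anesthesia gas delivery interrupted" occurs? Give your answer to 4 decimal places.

0.9334

P(O2 supply unavailable) [AND] = 0.39 × 0.06 × 0.44 = 0.010296
P(Pipeline path inoperative) [OR] = 1 − (1−0.10) × (1−0.16) = 0.244000
P(Vaporizer chain fails) [OR] = 1 − (1−0.010296) × (1−0.244000) × (1−0.24) × (1−0.12) = 0.499593
P(Cylinder backup fails) [AND] = 0.40 × 0.40 = 0.160000
P(Scavenge line unavailable) [OR] = 1 − (1−0.33) × (1−0.34) = 0.557800
P(Breathing circuit fails) [AND] = 0.21 × 0.160000 × 0.557800 × 0.24 = 0.004498
P(O2 supply 2 unavailable) [OR] = 1 − (1−0.004498) × (1−0.43) × (1−0.22) = 0.557400
P(Pipeline path 2 down) [OR] = 1 − (1−0.08) × (1−0.43) × (1−0.557400) × (1−0.06) = 0.781827
P(Vaporizer chain 2 unavailable) [OR] = 1 − (1−0.781827) × (1−0.39) = 0.866914
P(Anesthesia gas delivery interrupted) [OR] = 1 − (1−0.499593) × (1−0.866914) = 0.933403
Rounded to 4 decimal places: P(Anesthesia gas delivery interrupted) ≈ 0.9334.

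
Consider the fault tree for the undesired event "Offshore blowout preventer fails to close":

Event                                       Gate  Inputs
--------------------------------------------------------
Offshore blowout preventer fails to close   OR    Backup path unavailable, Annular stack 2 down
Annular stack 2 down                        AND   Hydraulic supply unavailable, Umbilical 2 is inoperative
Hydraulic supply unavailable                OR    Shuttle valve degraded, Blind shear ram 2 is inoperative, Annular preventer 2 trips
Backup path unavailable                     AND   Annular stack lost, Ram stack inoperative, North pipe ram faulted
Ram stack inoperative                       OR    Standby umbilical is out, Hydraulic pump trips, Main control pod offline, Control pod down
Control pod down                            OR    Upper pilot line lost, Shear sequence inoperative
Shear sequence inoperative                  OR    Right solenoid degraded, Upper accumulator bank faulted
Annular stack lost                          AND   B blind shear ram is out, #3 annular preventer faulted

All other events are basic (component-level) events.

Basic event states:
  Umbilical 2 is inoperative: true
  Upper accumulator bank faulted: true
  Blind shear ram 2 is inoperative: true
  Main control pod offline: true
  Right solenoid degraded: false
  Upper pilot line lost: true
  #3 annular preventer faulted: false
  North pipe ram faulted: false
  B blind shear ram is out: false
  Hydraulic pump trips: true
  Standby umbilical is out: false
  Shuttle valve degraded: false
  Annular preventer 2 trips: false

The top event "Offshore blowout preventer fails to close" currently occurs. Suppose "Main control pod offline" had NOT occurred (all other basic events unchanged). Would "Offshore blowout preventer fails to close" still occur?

Counterfactual: set "Main control pod offline" to not occurred.
Annular stack lost [AND]: B blind shear ram is out=not, #3 annular preventer faulted=not → not all inputs occur → does not occur.
Shear sequence inoperative [OR]: Right solenoid degraded=not, Upper accumulator bank faulted=occurs → at least one input occurs → occurs.
Control pod down [OR]: Upper pilot line lost=occurs, Shear sequence inoperative=occurs → at least one input occurs → occurs.
Ram stack inoperative [OR]: Standby umbilical is out=not, Hydraulic pump trips=occurs, Main control pod offline=not, Control pod down=occurs → at least one input occurs → occurs.
Backup path unavailable [AND]: Annular stack lost=not, Ram stack inoperative=occurs, North pipe ram faulted=not → not all inputs occur → does not occur.
Hydraulic supply unavailable [OR]: Shuttle valve degraded=not, Blind shear ram 2 is inoperative=occurs, Annular preventer 2 trips=not → at least one input occurs → occurs.
Annular stack 2 down [AND]: Hydraulic supply unavailable=occurs, Umbilical 2 is inoperative=occurs → all inputs occur → occurs.
Offshore blowout preventer fails to close [OR]: Backup path unavailable=not, Annular stack 2 down=occurs → at least one input occurs → occurs.

Yes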